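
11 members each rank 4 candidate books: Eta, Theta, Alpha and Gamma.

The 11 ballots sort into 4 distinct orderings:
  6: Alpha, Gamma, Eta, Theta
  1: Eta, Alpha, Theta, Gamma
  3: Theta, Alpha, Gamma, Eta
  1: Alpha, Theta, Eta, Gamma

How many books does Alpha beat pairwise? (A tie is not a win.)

3

Alpha against each rival (11 members):
Alpha vs Eta: Alpha preferred on 6+3+1 = 10 ballots; Alpha wins 10–1.
Alpha–Theta: Alpha 8–3.
Alpha vs Gamma: 11 to 0, Alpha.
Alpha beats Eta, Theta, Gamma — 3 pairwise wins.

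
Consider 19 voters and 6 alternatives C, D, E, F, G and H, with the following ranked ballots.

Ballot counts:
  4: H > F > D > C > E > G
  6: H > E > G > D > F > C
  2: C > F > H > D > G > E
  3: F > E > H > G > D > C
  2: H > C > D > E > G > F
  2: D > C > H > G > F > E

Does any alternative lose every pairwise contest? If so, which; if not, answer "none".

Head-to-head results (19 voters):
C vs D: D wins 15–4.
C vs E: C is ranked higher on 4+2+2+2 = 10 ballots, E on 9. C wins 10–9.
C–F: F 13–6.
C–G: C 10–9.
C vs H: 4 to 15, H.
D–E: D 10–9.
D vs F: D, 10–9.
D vs G: D wins 10–9.
D vs H: H wins 17–2.
E vs F: F, 11–8.
E–G: E 15–4.
E vs H: E is ranked higher on 3 ballots, H on 16. H wins 16–3.
F–G: G 10–9.
F vs H: H wins 14–5.
G–H: H 19–0.
Every alternative wins at least one matchup (C beats E; D beats C; E beats G; F beats C; G beats F; H beats C), so there is no Condorcet loser.

none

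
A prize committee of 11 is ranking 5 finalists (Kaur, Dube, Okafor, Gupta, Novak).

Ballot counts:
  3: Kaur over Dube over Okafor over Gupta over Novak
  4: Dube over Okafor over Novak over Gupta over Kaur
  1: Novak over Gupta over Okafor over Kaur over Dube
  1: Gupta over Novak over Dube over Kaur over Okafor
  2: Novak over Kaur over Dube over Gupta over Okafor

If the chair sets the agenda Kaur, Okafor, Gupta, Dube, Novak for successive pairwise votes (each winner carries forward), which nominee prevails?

Round 1: Kaur vs Okafor — 6–5, Kaur advances.
Round 2: Kaur vs Gupta — 5–6, Gupta advances.
Round 3: Gupta vs Dube — 2–9, Dube advances.
Round 4: Dube vs Novak — 7–4, Dube advances.
Dube survives the agenda.

Dube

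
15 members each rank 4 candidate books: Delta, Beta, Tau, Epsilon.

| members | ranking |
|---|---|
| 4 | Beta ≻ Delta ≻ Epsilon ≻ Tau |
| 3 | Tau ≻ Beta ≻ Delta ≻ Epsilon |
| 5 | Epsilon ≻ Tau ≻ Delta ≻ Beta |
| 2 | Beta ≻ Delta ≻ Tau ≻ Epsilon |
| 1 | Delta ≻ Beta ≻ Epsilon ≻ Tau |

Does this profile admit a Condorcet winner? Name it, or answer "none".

Pairwise majorities:
Delta vs Beta: Delta preferred on 5+1 = 6 ballots; Beta wins 9–6.
Delta vs Tau: 7 to 8, Tau.
Delta vs Epsilon: 10 to 5, Delta.
Beta vs Tau: Beta preferred on 4+2+1 = 7 ballots; Tau wins 8–7.
Beta vs Epsilon: 10 to 5, Beta.
Tau vs Epsilon: 3+2 = 5 for Tau, 10 for Epsilon — Epsilon by 10–5.
No book is unbeaten: Delta loses to Beta; Beta loses to Tau; Tau loses to Epsilon; Epsilon loses to Delta. In particular Delta → Epsilon → Tau → Delta is a majority cycle — no Condorcet winner exists.

none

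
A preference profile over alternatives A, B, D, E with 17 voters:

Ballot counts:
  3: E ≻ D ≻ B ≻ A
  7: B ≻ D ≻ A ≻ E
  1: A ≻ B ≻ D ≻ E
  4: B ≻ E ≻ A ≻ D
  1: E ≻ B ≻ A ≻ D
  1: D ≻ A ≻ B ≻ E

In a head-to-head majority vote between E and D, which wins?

Ballots ranking E above D: 3 + 4 + 1 = 8.
Ballots ranking D above E: 17 − 8 = 9.
D wins the head-to-head 9–8.

D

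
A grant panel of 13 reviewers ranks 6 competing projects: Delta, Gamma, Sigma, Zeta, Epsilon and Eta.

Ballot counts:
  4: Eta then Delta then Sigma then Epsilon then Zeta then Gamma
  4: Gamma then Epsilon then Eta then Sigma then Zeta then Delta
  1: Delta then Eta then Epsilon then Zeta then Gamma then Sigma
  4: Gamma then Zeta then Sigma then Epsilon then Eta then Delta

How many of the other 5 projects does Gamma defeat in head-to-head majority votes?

5

Gamma against each rival (13 reviewers):
Gamma vs Delta: 4+4 = 8 for Gamma, 5 for Delta — Gamma by 8–5.
Gamma vs Sigma: Gamma preferred on 4+1+4 = 9 ballots; Gamma wins 9–4.
Gamma vs Zeta: Gamma preferred on 4+4 = 8 ballots; Gamma wins 8–5.
Gamma vs Epsilon: Gamma wins 8–5.
Gamma vs Eta: Gamma, 8–5.
Gamma beats Delta, Sigma, Zeta, Epsilon, Eta — 5 pairwise wins.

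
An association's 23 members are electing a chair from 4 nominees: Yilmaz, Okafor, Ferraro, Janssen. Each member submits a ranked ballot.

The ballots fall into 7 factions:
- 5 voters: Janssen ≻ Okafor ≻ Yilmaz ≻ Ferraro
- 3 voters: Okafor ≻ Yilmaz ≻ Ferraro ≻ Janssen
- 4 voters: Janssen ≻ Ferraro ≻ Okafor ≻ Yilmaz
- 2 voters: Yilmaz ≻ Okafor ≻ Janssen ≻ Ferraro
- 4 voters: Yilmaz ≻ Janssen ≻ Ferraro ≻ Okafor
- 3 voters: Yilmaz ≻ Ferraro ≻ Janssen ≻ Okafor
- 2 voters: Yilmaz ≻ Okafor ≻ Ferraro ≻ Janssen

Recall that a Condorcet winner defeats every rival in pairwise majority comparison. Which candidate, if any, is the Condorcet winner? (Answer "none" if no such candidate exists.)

Check each pair by majority over 23 ballots:
Yilmaz vs Okafor: 11 to 12, Okafor.
Yilmaz vs Ferraro: 5+3+2+4+3+2 = 19 for Yilmaz, 4 for Ferraro — Yilmaz by 19–4.
Yilmaz vs Janssen: 14 to 9, Yilmaz.
Okafor vs Ferraro: 5+3+2+2 = 12 for Okafor, 11 for Ferraro — Okafor by 12–11.
Okafor vs Janssen: Okafor preferred on 3+2+2 = 7 ballots; Janssen wins 16–7.
Ferraro vs Janssen: Ferraro preferred on 3+3+2 = 8 ballots; Janssen wins 15–8.
Every candidate loses at least once (Yilmaz loses to Okafor; Okafor loses to Janssen; Ferraro loses to Yilmaz; Janssen loses to Yilmaz). The majority relation contains the cycle Yilmaz → Janssen → Okafor → Yilmaz, so there is no Condorcet winner.

none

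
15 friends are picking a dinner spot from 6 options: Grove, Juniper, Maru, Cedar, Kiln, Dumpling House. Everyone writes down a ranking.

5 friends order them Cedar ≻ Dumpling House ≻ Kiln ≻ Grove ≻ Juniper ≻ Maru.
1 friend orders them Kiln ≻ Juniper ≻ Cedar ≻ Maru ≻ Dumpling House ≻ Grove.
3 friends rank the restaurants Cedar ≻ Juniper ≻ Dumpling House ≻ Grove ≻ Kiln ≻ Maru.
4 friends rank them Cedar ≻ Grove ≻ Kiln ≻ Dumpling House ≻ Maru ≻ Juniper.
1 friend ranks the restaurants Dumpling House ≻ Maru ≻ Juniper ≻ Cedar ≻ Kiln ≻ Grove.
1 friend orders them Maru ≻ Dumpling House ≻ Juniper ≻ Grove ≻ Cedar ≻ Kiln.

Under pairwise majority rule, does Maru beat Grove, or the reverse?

Ballots ranking Maru above Grove: 1 + 1 + 1 = 3.
Ballots ranking Grove above Maru: 15 − 3 = 12.
Grove wins the head-to-head 12–3.

Grove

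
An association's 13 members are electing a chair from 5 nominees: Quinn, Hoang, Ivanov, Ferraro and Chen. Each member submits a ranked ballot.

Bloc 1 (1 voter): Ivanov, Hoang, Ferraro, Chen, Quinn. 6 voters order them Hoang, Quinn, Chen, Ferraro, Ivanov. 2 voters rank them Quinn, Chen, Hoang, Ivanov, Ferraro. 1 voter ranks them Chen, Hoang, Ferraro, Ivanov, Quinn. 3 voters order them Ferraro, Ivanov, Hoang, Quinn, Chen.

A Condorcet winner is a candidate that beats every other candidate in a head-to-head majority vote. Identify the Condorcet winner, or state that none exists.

Pairwise majorities:
Quinn vs Hoang: Hoang, 11–2.
Quinn vs Ivanov: Quinn wins 8–5.
Quinn vs Ferraro: Quinn, 8–5.
Quinn–Chen: Quinn 11–2.
Hoang vs Ivanov: Hoang wins 9–4.
Hoang–Ferraro: Hoang 10–3.
Hoang vs Chen: Hoang, 10–3.
Ivanov vs Ferraro: Ferraro wins 10–3.
Ivanov vs Chen: Chen, 9–4.
Ferraro vs Chen: Chen wins 9–4.
Hoang defeats every rival head-to-head and is the Condorcet winner.

Hoang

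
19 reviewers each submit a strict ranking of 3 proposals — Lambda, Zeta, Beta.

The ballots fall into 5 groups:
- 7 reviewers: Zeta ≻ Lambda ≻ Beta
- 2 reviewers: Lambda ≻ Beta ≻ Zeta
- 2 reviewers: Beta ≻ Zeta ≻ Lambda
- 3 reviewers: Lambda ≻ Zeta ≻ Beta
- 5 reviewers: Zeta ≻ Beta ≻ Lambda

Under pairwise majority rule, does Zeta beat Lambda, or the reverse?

Zeta

Ballots ranking Zeta above Lambda: 7 + 2 + 5 = 14.
Ballots ranking Lambda above Zeta: 19 − 14 = 5.
Zeta wins the head-to-head 14–5.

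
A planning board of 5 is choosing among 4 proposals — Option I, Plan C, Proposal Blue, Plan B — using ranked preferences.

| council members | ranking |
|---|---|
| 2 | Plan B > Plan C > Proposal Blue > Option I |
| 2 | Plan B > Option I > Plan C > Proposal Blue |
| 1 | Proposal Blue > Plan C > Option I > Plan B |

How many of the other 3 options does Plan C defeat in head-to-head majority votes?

Plan C against each rival (5 council members):
Plan C vs Option I: Plan C, 3–2.
Plan C vs Proposal Blue: Plan C, 4–1.
Plan C vs Plan B: 1 for Plan C, 4 for Plan B — Plan B by 4–1.
Plan C beats Option I, Proposal Blue; loses to Plan B — 2 pairwise wins.

2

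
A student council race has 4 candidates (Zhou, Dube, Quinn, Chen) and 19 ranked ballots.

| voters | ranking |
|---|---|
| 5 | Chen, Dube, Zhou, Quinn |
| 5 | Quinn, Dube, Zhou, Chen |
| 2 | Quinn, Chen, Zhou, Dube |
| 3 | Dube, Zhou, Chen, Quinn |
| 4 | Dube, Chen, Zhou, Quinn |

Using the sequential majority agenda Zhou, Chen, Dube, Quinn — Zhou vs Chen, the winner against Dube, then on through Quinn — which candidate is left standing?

Round 1: Zhou vs Chen — 8–11, Chen advances.
Round 2: Chen vs Dube — 7–12, Dube advances.
Round 3: Dube vs Quinn — 12–7, Dube advances.
Dube survives the agenda.

Dube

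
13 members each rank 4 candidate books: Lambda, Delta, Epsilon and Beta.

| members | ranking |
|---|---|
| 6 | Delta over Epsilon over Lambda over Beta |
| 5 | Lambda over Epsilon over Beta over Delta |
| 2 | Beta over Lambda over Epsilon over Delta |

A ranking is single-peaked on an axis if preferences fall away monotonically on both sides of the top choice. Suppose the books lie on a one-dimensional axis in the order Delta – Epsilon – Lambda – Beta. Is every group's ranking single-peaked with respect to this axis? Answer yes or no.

Axis positions: Delta=1, Epsilon=2, Lambda=3, Beta=4.
Group 1 (peak Delta at position 1): ranking walks positions 1-2-3-4, expanding outward from the peak — single-peaked.
Group 2 (peak Lambda at position 3): ranking walks positions 3-2-4-1, expanding outward from the peak — single-peaked.
Group 3 (peak Beta at position 4): ranking walks positions 4-3-2-1, expanding outward from the peak — single-peaked.
Every ranking is single-peaked on this axis.

yes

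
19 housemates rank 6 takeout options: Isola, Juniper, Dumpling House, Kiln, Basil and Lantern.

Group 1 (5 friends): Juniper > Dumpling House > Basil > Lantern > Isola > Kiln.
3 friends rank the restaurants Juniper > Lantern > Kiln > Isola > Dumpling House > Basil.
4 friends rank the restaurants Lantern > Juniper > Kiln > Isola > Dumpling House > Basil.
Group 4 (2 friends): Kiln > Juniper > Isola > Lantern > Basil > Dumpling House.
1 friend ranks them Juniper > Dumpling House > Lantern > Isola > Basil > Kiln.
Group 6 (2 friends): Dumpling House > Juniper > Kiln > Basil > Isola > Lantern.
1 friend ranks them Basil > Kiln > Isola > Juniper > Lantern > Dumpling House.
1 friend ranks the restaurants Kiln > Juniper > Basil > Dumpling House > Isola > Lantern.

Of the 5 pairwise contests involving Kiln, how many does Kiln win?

3

Kiln against each rival (19 friends):
Kiln vs Isola: 13 to 6, Kiln.
Kiln–Juniper: Juniper 15–4.
Kiln vs Dumpling House: Kiln is ranked higher on 3+4+2+1+1 = 11 ballots, Dumpling House on 8. Kiln wins 11–8.
Kiln vs Basil: 3+4+2+2+1 = 12 for Kiln, 7 for Basil — Kiln by 12–7.
Kiln vs Lantern: 2+2+1+1 = 6 for Kiln, 13 for Lantern — Lantern by 13–6.
Kiln beats Isola, Dumpling House, Basil; loses to Juniper, Lantern — 3 pairwise wins.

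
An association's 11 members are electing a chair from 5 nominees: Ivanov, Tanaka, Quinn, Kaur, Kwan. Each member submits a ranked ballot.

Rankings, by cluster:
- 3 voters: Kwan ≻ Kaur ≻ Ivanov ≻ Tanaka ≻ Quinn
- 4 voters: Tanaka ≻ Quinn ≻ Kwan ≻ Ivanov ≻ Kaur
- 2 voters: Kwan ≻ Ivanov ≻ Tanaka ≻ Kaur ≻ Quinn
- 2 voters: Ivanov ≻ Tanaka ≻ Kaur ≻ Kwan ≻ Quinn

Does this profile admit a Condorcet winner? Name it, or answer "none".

none

Check each pair by majority over 11 ballots:
Ivanov–Tanaka: Ivanov 7–4.
Ivanov vs Quinn: Ivanov, 7–4.
Ivanov vs Kaur: Ivanov, 8–3.
Ivanov–Kwan: Kwan 9–2.
Tanaka vs Quinn: Tanaka, 11–0.
Tanaka vs Kaur: Tanaka wins 8–3.
Tanaka–Kwan: Tanaka 6–5.
Quinn vs Kaur: Kaur, 7–4.
Quinn vs Kwan: Kwan wins 7–4.
Kaur vs Kwan: Kwan, 9–2.
No candidate is unbeaten: Ivanov loses to Kwan; Tanaka loses to Ivanov; Quinn loses to Ivanov; Kaur loses to Ivanov; Kwan loses to Tanaka. In particular Ivanov → Tanaka → Kwan → Ivanov is a majority cycle — no Condorcet winner exists.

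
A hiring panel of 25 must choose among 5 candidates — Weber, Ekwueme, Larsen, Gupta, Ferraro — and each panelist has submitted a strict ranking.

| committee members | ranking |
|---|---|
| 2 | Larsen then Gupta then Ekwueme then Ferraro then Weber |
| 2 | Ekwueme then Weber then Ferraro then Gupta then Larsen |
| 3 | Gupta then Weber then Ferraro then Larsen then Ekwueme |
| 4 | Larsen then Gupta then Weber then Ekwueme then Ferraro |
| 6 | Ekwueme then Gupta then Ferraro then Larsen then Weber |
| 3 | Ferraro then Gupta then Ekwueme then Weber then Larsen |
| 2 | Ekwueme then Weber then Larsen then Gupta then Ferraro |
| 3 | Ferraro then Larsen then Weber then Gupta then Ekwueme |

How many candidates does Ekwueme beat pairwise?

3

Ekwueme against each rival (25 committee members):
Ekwueme vs Weber: Ekwueme is ranked higher on 2+2+6+3+2 = 15 ballots, Weber on 10. Ekwueme wins 15–10.
Ekwueme vs Larsen: Ekwueme, 13–12.
Ekwueme vs Gupta: Ekwueme is ranked higher on 2+6+2 = 10 ballots, Gupta on 15. Gupta wins 15–10.
Ekwueme vs Ferraro: Ekwueme, 16–9.
Ekwueme beats Weber, Larsen, Ferraro; loses to Gupta — 3 pairwise wins.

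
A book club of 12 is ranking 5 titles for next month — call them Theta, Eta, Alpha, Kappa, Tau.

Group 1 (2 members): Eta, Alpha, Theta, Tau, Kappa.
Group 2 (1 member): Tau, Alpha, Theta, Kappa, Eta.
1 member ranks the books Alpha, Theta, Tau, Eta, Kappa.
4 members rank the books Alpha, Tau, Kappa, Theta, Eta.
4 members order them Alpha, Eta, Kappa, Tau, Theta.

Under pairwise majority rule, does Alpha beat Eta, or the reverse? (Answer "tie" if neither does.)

Alpha

Ballots ranking Alpha above Eta: 1 + 1 + 4 + 4 = 10.
Ballots ranking Eta above Alpha: 12 − 10 = 2.
Alpha wins the head-to-head 10–2.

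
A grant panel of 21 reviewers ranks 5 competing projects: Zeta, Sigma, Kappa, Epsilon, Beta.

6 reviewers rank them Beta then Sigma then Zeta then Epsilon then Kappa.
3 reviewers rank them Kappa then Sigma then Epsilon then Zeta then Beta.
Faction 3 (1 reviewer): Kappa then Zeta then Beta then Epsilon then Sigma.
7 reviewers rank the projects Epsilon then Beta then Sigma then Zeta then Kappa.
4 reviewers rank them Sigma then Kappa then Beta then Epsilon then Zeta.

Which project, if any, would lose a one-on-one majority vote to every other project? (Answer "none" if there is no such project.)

Kappa

Head-to-head results (21 reviewers):
Zeta vs Sigma: Zeta is ranked higher on 1 ballot, Sigma on 20. Sigma wins 20–1.
Zeta vs Kappa: Zeta wins 13–8.
Zeta–Epsilon: Epsilon 14–7.
Zeta vs Beta: Beta wins 17–4.
Sigma vs Kappa: 6+7+4 = 17 for Sigma, 4 for Kappa — Sigma by 17–4.
Sigma vs Epsilon: Sigma wins 13–8.
Sigma vs Beta: Beta wins 14–7.
Kappa–Epsilon: Epsilon 13–8.
Kappa vs Beta: Beta, 13–8.
Epsilon vs Beta: 3+7 = 10 for Epsilon, 11 for Beta — Beta by 11–10.
Kappa loses to every other project — it is the Condorcet loser.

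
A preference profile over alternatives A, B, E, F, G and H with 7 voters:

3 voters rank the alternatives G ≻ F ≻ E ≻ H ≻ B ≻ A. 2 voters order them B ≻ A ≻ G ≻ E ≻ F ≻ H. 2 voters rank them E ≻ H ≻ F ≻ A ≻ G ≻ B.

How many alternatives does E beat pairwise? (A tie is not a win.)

4

E against each rival (7 voters):
E vs A: 3+2 = 5 for E, 2 for A — E by 5–2.
E vs B: E wins 5–2.
E–F: E 4–3.
E vs G: E is ranked higher on 2 ballots, G on 5. G wins 5–2.
E vs H: E wins 7–0.
E beats A, B, F, H; loses to G — 4 pairwise wins.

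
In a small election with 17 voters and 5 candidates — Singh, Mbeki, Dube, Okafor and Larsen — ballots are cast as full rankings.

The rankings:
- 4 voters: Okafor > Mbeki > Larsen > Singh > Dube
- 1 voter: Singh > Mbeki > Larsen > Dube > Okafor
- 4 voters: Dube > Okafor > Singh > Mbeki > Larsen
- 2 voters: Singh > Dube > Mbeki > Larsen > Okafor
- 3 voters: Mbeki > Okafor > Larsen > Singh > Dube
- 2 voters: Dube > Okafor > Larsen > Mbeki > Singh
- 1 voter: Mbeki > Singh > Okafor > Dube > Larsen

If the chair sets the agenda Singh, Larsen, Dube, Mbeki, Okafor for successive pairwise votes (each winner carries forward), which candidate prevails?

Okafor

Round 1: Singh vs Larsen — 8–9, Larsen advances.
Round 2: Larsen vs Dube — 8–9, Dube advances.
Round 3: Dube vs Mbeki — 8–9, Mbeki advances.
Round 4: Mbeki vs Okafor — 7–10, Okafor advances.
The agenda winner is Okafor.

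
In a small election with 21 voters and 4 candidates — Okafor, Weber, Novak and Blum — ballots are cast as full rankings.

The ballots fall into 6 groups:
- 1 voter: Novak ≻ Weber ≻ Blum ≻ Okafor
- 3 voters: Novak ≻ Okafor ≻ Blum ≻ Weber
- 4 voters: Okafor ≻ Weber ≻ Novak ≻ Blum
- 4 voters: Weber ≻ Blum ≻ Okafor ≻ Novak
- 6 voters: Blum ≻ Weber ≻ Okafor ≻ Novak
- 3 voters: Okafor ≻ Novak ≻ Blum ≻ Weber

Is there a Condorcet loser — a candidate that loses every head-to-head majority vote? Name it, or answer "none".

none

Pairwise majorities:
Okafor–Weber: Weber 11–10.
Okafor vs Novak: 4+4+6+3 = 17 for Okafor, 4 for Novak — Okafor by 17–4.
Okafor vs Blum: Blum, 11–10.
Weber–Novak: Weber 14–7.
Weber vs Blum: Blum, 12–9.
Novak vs Blum: Novak wins 11–10.
Every candidate wins at least one matchup (Okafor beats Novak; Weber beats Okafor; Novak beats Blum; Blum beats Okafor), so there is no Condorcet loser.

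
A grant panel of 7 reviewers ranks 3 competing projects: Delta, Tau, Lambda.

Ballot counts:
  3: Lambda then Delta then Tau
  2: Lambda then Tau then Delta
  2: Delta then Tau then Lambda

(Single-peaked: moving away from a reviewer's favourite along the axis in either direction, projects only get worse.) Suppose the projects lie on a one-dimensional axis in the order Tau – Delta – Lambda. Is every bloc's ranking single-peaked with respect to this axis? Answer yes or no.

no

Axis positions: Tau=1, Delta=2, Lambda=3.
Bloc 1 (peak Lambda at position 3): ranking walks positions 3-2-1, expanding outward from the peak — single-peaked.
Bloc 2: ranking walks positions 3-1-2; Tau is ranked above Delta even though Delta lies between Tau and the peak Lambda on the axis — preferences dip and rise again. Not single-peaked.
Bloc 3 (peak Delta at position 2): ranking walks positions 2-1-3, expanding outward from the peak — single-peaked.
Bloc 2 violates single-peakedness, so the profile is not single-peaked on this axis.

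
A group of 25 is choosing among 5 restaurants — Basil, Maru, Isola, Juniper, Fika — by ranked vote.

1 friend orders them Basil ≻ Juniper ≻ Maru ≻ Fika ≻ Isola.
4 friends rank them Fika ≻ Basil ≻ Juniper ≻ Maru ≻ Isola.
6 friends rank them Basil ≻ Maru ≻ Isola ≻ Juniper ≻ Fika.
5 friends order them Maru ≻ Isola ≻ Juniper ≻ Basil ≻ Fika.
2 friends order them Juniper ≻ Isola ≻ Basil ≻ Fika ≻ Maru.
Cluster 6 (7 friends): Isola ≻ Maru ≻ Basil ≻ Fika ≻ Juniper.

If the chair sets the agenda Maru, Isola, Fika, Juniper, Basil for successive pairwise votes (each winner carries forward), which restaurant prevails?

Basil

Round 1: Maru vs Isola — 16–9, Maru advances.
Round 2: Maru vs Fika — 19–6, Maru advances.
Round 3: Maru vs Juniper — 18–7, Maru advances.
Round 4: Maru vs Basil — 12–13, Basil advances.
Basil survives the agenda.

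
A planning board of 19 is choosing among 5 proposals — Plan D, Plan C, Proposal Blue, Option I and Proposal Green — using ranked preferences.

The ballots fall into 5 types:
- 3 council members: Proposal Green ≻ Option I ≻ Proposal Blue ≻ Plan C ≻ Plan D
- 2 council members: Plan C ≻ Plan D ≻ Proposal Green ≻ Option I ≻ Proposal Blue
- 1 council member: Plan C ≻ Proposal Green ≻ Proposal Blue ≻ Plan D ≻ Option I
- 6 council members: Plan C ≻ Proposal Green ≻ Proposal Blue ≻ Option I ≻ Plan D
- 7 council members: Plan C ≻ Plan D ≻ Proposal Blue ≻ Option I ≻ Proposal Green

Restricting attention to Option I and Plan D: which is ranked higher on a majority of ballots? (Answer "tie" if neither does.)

Ballots ranking Option I above Plan D: 3 + 6 = 9.
Ballots ranking Plan D above Option I: 19 − 9 = 10.
Plan D wins the head-to-head 10–9.

Plan D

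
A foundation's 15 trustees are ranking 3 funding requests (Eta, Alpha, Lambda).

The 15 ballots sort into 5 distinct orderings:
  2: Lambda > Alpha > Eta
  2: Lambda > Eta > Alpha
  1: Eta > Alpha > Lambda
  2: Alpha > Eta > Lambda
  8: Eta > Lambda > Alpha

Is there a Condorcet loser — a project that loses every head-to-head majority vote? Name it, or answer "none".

Pairwise majorities:
Eta vs Alpha: Eta is ranked higher on 2+1+8 = 11 ballots, Alpha on 4. Eta wins 11–4.
Eta vs Lambda: Eta preferred on 1+2+8 = 11 ballots; Eta wins 11–4.
Alpha vs Lambda: 3 to 12, Lambda.
Alpha is beaten in every head-to-head and is the Condorcet loser.

Alpha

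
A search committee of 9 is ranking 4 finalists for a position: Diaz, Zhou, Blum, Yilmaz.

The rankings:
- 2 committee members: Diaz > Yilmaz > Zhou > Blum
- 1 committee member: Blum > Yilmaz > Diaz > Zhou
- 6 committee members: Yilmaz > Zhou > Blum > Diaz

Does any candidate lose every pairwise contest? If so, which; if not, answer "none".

Diaz

Head-to-head results (9 committee members):
Diaz vs Zhou: Diaz preferred on 2+1 = 3 ballots; Zhou wins 6–3.
Diaz vs Blum: Blum wins 7–2.
Diaz vs Yilmaz: Diaz preferred on 2 ballots; Yilmaz wins 7–2.
Zhou vs Blum: Zhou, 8–1.
Zhou vs Yilmaz: Zhou preferred on 0 ballots; Yilmaz wins 9–0.
Blum–Yilmaz: Yilmaz 8–1.
Diaz loses to every other candidate — it is the Condorcet loser.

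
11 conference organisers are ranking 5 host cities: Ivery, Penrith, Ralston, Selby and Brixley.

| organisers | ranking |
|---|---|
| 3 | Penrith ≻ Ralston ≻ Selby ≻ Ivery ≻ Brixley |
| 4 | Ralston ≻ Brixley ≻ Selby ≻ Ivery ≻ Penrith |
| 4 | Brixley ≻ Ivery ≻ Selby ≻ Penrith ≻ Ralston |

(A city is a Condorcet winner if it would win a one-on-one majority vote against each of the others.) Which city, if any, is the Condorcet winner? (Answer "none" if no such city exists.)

Pairwise majorities:
Ivery vs Penrith: 8 to 3, Ivery.
Ivery vs Ralston: Ivery is ranked higher on 4 ballots, Ralston on 7. Ralston wins 7–4.
Ivery vs Selby: 4 for Ivery, 7 for Selby — Selby by 7–4.
Ivery vs Brixley: 3 for Ivery, 8 for Brixley — Brixley by 8–3.
Penrith vs Ralston: Penrith is ranked higher on 3+4 = 7 ballots, Ralston on 4. Penrith wins 7–4.
Penrith vs Selby: Penrith is ranked higher on 3 ballots, Selby on 8. Selby wins 8–3.
Penrith vs Brixley: 3 for Penrith, 8 for Brixley — Brixley by 8–3.
Ralston vs Selby: Ralston preferred on 3+4 = 7 ballots; Ralston wins 7–4.
Ralston vs Brixley: Ralston is ranked higher on 3+4 = 7 ballots, Brixley on 4. Ralston wins 7–4.
Selby vs Brixley: Selby preferred on 3 ballots; Brixley wins 8–3.
Each city drops at least one matchup (Ivery loses to Ralston; Penrith loses to Ivery; Ralston loses to Penrith; Selby loses to Ralston; Brixley loses to Ralston); the cycle Ivery > Penrith > Ralston > Ivery rules out a Condorcet winner.

none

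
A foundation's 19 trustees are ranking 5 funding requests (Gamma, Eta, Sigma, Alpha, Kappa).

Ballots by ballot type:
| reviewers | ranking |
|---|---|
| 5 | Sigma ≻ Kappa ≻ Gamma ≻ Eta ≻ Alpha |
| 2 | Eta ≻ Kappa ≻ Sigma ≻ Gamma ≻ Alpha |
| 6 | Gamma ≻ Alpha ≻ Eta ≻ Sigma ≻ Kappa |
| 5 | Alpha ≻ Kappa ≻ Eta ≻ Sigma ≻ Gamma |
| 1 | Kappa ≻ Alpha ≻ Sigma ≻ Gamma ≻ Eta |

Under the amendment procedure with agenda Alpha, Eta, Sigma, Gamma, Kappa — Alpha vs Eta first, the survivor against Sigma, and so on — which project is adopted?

Round 1: Alpha vs Eta — 12–7, Alpha advances.
Round 2: Alpha vs Sigma — 12–7, Alpha advances.
Round 3: Alpha vs Gamma — 6–13, Gamma advances.
Round 4: Gamma vs Kappa — 6–13, Kappa advances.
The agenda winner is Kappa.

Kappa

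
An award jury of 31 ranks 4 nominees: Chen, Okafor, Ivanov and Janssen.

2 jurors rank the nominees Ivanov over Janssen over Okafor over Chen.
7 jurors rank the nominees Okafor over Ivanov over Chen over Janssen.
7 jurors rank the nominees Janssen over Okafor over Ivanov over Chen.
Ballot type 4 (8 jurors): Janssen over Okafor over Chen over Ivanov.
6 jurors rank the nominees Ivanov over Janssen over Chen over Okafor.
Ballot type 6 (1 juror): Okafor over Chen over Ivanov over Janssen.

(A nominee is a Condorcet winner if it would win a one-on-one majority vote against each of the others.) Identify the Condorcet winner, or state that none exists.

Check each pair by majority over 31 ballots:
Chen vs Okafor: 6 to 25, Okafor.
Chen vs Ivanov: Chen is ranked higher on 8+1 = 9 ballots, Ivanov on 22. Ivanov wins 22–9.
Chen vs Janssen: Chen is ranked higher on 7+1 = 8 ballots, Janssen on 23. Janssen wins 23–8.
Okafor vs Ivanov: Okafor is ranked higher on 7+7+8+1 = 23 ballots, Ivanov on 8. Okafor wins 23–8.
Okafor vs Janssen: 8 to 23, Janssen.
Ivanov vs Janssen: Ivanov preferred on 2+7+6+1 = 16 ballots; Ivanov wins 16–15.
Every nominee loses at least once (Chen loses to Okafor; Okafor loses to Janssen; Ivanov loses to Okafor; Janssen loses to Ivanov). The majority relation contains the cycle Okafor → Ivanov → Janssen → Okafor, so there is no Condorcet winner.

none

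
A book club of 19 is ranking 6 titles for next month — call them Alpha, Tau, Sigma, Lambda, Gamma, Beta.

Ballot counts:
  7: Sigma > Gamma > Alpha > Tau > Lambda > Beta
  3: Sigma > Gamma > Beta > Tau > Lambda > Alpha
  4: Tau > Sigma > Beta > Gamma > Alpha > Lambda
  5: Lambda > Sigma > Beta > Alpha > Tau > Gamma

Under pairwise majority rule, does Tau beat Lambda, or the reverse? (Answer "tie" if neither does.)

Ballots ranking Tau above Lambda: 7 + 3 + 4 = 14.
Ballots ranking Lambda above Tau: 19 − 14 = 5.
Tau wins the head-to-head 14–5.

Tau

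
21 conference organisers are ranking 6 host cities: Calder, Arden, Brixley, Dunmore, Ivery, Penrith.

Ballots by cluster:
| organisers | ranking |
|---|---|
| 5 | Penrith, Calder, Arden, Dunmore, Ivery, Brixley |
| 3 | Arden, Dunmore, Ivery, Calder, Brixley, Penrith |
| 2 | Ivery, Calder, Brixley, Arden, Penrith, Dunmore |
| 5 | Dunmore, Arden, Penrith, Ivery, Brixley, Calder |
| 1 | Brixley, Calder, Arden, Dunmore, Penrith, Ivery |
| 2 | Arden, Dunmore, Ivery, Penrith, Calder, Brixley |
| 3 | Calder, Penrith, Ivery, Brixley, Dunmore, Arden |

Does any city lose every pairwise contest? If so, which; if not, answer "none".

Head-to-head results (21 organisers):
Calder vs Arden: Calder, 11–10.
Calder vs Brixley: 5+3+2+2+3 = 15 for Calder, 6 for Brixley — Calder by 15–6.
Calder vs Dunmore: Calder is ranked higher on 5+2+1+3 = 11 ballots, Dunmore on 10. Calder wins 11–10.
Calder vs Ivery: Calder is ranked higher on 5+1+3 = 9 ballots, Ivery on 12. Ivery wins 12–9.
Calder vs Penrith: Calder is ranked higher on 3+2+1+3 = 9 ballots, Penrith on 12. Penrith wins 12–9.
Arden vs Brixley: Arden, 15–6.
Arden–Dunmore: Arden 13–8.
Arden vs Ivery: Arden, 16–5.
Arden vs Penrith: 3+2+5+1+2 = 13 for Arden, 8 for Penrith — Arden by 13–8.
Brixley vs Dunmore: Dunmore, 15–6.
Brixley vs Ivery: Ivery wins 20–1.
Brixley vs Penrith: 6 to 15, Penrith.
Dunmore vs Ivery: 16 to 5, Dunmore.
Dunmore vs Penrith: Dunmore wins 11–10.
Ivery–Penrith: Penrith 14–7.
Only Brixley has no wins; Brixley is the Condorcet loser.

Brixley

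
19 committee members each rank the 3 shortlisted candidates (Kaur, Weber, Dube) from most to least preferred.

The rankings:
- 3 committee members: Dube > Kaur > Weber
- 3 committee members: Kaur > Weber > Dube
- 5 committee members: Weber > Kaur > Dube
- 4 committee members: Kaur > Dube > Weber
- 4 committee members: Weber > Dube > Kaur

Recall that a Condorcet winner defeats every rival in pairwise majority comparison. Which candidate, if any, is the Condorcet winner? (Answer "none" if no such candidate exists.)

Kaur

Pairwise majorities:
Kaur–Weber: Kaur 10–9.
Kaur–Dube: Kaur 12–7.
Weber vs Dube: Weber is ranked higher on 3+5+4 = 12 ballots, Dube on 7. Weber wins 12–7.
Kaur defeats every rival head-to-head and is the Condorcet winner.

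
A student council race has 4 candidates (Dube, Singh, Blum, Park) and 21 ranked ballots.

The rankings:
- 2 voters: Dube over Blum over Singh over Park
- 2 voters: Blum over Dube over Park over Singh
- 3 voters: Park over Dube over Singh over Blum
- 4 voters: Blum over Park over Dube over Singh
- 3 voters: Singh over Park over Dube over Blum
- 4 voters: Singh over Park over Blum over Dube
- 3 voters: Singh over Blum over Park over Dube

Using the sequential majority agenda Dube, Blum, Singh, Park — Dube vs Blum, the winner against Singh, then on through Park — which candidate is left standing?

Singh

Round 1: Dube vs Blum — 8–13, Blum advances.
Round 2: Blum vs Singh — 8–13, Singh advances.
Round 3: Singh vs Park — 12–9, Singh advances.
The agenda winner is Singh.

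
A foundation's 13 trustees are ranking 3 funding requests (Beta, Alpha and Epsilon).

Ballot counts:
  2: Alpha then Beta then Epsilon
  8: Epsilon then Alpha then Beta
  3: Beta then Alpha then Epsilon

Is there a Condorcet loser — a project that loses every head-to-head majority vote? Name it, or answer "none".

Beta

Pairwise majorities:
Beta vs Alpha: Alpha wins 10–3.
Beta vs Epsilon: Epsilon, 8–5.
Alpha vs Epsilon: 5 to 8, Epsilon.
Beta is beaten in every head-to-head and is the Condorcet loser.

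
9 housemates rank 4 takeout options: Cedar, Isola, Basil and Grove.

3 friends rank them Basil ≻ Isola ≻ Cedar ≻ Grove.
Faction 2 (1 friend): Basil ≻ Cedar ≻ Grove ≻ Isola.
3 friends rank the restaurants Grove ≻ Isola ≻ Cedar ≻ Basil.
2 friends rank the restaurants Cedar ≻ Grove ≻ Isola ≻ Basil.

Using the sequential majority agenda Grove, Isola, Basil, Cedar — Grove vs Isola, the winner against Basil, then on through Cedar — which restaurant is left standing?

Cedar

Round 1: Grove vs Isola — 6–3, Grove advances.
Round 2: Grove vs Basil — 5–4, Grove advances.
Round 3: Grove vs Cedar — 3–6, Cedar advances.
Cedar survives the agenda.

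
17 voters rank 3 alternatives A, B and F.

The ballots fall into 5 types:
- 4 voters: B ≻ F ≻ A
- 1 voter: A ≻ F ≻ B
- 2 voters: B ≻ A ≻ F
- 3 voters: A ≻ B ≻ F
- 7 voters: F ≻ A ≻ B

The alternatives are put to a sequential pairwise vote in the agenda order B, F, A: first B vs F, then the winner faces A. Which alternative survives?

Round 1: B vs F — 9–8, B advances.
Round 2: B vs A — 6–11, A advances.
The agenda winner is A.

A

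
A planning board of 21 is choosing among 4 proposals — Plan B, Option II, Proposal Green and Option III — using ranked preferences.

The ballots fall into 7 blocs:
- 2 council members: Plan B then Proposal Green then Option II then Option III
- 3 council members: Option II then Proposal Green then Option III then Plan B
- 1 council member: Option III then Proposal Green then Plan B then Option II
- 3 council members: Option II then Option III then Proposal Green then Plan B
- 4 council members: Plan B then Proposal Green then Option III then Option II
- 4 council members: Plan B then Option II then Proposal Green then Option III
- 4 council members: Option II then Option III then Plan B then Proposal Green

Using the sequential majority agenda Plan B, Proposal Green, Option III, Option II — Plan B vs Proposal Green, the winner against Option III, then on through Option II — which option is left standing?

Round 1: Plan B vs Proposal Green — 14–7, Plan B advances.
Round 2: Plan B vs Option III — 10–11, Option III advances.
Round 3: Option III vs Option II — 5–16, Option II advances.
Option II survives the agenda.

Option II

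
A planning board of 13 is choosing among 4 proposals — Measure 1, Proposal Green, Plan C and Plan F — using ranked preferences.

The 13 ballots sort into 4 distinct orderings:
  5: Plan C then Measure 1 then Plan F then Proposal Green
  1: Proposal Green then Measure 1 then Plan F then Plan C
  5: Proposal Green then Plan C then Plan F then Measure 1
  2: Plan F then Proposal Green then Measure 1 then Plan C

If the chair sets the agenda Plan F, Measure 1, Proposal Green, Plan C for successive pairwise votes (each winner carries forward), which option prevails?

Plan C

Round 1: Plan F vs Measure 1 — 7–6, Plan F advances.
Round 2: Plan F vs Proposal Green — 7–6, Plan F advances.
Round 3: Plan F vs Plan C — 3–10, Plan C advances.
Plan C survives the agenda.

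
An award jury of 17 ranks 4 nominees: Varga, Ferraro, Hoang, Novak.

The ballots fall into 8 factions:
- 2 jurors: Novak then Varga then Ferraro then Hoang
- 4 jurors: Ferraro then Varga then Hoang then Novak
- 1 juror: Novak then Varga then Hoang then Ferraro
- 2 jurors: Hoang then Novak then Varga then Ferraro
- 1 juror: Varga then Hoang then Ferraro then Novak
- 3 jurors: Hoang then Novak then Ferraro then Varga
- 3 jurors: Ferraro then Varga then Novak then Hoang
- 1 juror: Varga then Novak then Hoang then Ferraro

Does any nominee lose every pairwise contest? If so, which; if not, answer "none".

Head-to-head results (17 jurors):
Varga–Ferraro: Ferraro 10–7.
Varga vs Hoang: Varga preferred on 2+4+1+1+3+1 = 12 ballots; Varga wins 12–5.
Varga vs Novak: 9 to 8, Varga.
Ferraro vs Hoang: Ferraro is ranked higher on 2+4+3 = 9 ballots, Hoang on 8. Ferraro wins 9–8.
Ferraro–Novak: Novak 9–8.
Hoang vs Novak: Hoang, 10–7.
No nominee is winless: Varga beats Hoang; Ferraro beats Varga; Hoang beats Novak; Novak beats Ferraro. There is no Condorcet loser.

none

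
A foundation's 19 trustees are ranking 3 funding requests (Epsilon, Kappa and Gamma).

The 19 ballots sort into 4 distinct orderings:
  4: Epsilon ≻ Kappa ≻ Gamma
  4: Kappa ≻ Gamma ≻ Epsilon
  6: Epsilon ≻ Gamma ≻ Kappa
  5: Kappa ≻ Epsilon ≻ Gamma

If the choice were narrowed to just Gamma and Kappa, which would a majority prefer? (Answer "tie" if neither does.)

Kappa

Ballots ranking Gamma above Kappa: 6.
Ballots ranking Kappa above Gamma: 19 − 6 = 13.
Kappa wins the head-to-head 13–6.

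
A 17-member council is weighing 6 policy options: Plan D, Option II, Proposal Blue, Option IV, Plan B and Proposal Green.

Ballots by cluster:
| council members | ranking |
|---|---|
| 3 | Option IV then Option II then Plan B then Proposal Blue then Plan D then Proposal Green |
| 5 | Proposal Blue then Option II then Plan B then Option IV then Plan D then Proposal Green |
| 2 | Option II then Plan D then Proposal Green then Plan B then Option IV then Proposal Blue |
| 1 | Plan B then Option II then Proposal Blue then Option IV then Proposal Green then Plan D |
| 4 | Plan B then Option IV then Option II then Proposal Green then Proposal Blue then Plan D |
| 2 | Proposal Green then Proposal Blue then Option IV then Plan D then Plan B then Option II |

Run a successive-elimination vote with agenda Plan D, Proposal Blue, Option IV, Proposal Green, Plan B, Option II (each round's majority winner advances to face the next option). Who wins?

Option II

Round 1: Plan D vs Proposal Blue — 2–15, Proposal Blue advances.
Round 2: Proposal Blue vs Option IV — 8–9, Option IV advances.
Round 3: Option IV vs Proposal Green — 13–4, Option IV advances.
Round 4: Option IV vs Plan B — 5–12, Plan B advances.
Round 5: Plan B vs Option II — 7–10, Option II advances.
The agenda winner is Option II.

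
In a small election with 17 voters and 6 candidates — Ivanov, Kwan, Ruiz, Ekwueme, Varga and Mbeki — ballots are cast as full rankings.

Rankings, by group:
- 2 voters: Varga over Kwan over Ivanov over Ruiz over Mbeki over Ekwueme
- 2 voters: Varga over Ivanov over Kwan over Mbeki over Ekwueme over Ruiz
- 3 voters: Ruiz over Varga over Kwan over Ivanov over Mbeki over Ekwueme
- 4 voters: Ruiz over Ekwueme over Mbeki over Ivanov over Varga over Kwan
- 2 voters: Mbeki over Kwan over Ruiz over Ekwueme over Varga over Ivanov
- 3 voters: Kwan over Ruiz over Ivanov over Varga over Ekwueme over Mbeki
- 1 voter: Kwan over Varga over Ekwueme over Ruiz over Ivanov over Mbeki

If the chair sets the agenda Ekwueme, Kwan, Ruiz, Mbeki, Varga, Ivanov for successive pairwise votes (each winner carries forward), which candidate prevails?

Round 1: Ekwueme vs Kwan — 4–13, Kwan advances.
Round 2: Kwan vs Ruiz — 10–7, Kwan advances.
Round 3: Kwan vs Mbeki — 11–6, Kwan advances.
Round 4: Kwan vs Varga — 6–11, Varga advances.
Round 5: Varga vs Ivanov — 10–7, Varga advances.
Varga survives the agenda.

Varga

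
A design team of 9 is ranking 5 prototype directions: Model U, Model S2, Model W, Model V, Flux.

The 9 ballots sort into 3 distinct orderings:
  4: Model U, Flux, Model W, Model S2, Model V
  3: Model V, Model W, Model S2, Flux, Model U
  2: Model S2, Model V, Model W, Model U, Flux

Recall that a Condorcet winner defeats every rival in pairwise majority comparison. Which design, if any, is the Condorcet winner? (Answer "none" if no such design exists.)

none

Check each pair by majority over 9 ballots:
Model U vs Model S2: Model S2 wins 5–4.
Model U vs Model W: Model W, 5–4.
Model U vs Model V: Model V wins 5–4.
Model U–Flux: Model U 6–3.
Model S2 vs Model W: Model W wins 7–2.
Model S2–Model V: Model S2 6–3.
Model S2 vs Flux: Model S2, 5–4.
Model W vs Model V: Model V, 5–4.
Model W vs Flux: Model W wins 5–4.
Model V–Flux: Model V 5–4.
No design is unbeaten: Model U loses to Model S2; Model S2 loses to Model W; Model W loses to Model V; Model V loses to Model S2; Flux loses to Model U. In particular Model S2 > Model V > Model W > Model S2 is a majority cycle — no Condorcet winner exists.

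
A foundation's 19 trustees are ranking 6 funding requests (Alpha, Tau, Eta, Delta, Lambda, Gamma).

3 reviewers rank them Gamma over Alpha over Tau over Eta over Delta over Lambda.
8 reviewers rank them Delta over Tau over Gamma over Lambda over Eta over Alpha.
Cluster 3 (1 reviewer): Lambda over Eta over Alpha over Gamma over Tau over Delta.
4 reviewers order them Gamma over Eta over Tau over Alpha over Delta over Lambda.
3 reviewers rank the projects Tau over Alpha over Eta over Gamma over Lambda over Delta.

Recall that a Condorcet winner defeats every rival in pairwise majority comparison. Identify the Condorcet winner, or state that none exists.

Tau

Check each pair by majority over 19 ballots:
Alpha vs Tau: Tau wins 15–4.
Alpha vs Eta: Eta wins 13–6.
Alpha vs Delta: Alpha wins 11–8.
Alpha vs Lambda: Alpha wins 10–9.
Alpha–Gamma: Gamma 15–4.
Tau vs Eta: Tau wins 14–5.
Tau–Delta: Tau 11–8.
Tau–Lambda: Tau 18–1.
Tau–Gamma: Tau 11–8.
Eta vs Delta: Eta, 11–8.
Eta vs Lambda: Eta, 10–9.
Eta vs Gamma: Gamma wins 15–4.
Delta vs Lambda: Delta wins 15–4.
Delta–Gamma: Gamma 11–8.
Lambda vs Gamma: Gamma, 18–1.
Tau defeats every rival head-to-head and is the Condorcet winner.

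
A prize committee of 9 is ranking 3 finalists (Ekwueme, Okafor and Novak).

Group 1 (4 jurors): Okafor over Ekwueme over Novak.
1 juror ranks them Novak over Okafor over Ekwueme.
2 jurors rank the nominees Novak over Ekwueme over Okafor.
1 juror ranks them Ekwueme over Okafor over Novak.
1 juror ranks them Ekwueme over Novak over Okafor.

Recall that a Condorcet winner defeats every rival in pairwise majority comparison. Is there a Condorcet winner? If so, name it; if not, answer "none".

Head-to-head results (9 jurors):
Ekwueme–Okafor: Okafor 5–4.
Ekwueme vs Novak: Ekwueme, 6–3.
Okafor–Novak: Okafor 5–4.
Okafor wins every pairwise contest, so Okafor is the Condorcet winner.

Okafor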